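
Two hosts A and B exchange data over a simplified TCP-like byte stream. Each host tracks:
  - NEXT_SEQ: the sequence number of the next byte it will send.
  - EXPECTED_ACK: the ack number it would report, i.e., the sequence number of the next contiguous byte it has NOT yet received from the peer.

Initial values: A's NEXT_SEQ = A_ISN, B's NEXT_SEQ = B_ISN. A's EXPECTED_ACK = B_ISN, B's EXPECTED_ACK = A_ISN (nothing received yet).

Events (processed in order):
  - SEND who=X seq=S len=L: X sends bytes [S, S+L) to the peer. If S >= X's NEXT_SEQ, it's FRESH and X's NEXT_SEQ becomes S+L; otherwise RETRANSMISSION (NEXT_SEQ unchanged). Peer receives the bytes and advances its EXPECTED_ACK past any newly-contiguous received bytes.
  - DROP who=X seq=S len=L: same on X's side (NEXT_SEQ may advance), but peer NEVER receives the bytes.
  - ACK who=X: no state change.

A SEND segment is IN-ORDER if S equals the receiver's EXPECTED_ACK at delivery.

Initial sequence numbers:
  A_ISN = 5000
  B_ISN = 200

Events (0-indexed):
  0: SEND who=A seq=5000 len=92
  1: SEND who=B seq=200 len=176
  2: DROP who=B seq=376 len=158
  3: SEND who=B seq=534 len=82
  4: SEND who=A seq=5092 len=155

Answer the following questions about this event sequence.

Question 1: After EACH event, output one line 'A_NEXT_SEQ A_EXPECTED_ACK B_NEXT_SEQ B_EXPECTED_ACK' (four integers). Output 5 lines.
5092 200 200 5092
5092 376 376 5092
5092 376 534 5092
5092 376 616 5092
5247 376 616 5247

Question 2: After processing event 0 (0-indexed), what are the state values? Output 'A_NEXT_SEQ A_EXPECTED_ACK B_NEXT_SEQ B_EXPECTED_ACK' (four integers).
After event 0: A_seq=5092 A_ack=200 B_seq=200 B_ack=5092

5092 200 200 5092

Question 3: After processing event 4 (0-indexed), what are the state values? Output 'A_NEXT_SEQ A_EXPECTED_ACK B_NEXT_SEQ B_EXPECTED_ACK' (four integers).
After event 0: A_seq=5092 A_ack=200 B_seq=200 B_ack=5092
After event 1: A_seq=5092 A_ack=376 B_seq=376 B_ack=5092
After event 2: A_seq=5092 A_ack=376 B_seq=534 B_ack=5092
After event 3: A_seq=5092 A_ack=376 B_seq=616 B_ack=5092
After event 4: A_seq=5247 A_ack=376 B_seq=616 B_ack=5247

5247 376 616 5247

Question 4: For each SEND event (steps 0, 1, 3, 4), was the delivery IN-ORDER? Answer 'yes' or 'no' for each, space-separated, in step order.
Answer: yes yes no yes

Derivation:
Step 0: SEND seq=5000 -> in-order
Step 1: SEND seq=200 -> in-order
Step 3: SEND seq=534 -> out-of-order
Step 4: SEND seq=5092 -> in-order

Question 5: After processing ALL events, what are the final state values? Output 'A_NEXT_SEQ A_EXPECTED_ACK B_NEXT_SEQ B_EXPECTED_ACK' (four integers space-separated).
After event 0: A_seq=5092 A_ack=200 B_seq=200 B_ack=5092
After event 1: A_seq=5092 A_ack=376 B_seq=376 B_ack=5092
After event 2: A_seq=5092 A_ack=376 B_seq=534 B_ack=5092
After event 3: A_seq=5092 A_ack=376 B_seq=616 B_ack=5092
After event 4: A_seq=5247 A_ack=376 B_seq=616 B_ack=5247

Answer: 5247 376 616 5247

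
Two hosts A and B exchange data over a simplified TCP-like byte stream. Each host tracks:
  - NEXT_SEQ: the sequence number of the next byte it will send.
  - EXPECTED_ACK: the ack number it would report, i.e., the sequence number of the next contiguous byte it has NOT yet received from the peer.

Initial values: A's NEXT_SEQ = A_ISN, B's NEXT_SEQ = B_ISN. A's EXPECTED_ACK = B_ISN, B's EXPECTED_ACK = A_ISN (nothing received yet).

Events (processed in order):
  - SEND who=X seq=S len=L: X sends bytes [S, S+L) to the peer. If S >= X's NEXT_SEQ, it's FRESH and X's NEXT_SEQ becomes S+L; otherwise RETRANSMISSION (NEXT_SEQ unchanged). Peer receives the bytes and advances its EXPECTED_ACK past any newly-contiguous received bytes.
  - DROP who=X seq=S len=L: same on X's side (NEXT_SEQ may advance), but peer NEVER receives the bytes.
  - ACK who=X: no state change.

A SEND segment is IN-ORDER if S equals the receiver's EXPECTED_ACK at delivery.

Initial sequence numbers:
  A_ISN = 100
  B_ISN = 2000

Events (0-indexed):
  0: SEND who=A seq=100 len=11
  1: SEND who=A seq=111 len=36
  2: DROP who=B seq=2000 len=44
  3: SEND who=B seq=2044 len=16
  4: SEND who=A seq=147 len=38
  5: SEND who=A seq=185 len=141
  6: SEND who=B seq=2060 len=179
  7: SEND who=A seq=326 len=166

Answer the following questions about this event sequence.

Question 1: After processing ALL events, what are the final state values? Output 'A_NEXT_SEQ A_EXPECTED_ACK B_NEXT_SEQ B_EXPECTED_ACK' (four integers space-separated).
After event 0: A_seq=111 A_ack=2000 B_seq=2000 B_ack=111
After event 1: A_seq=147 A_ack=2000 B_seq=2000 B_ack=147
After event 2: A_seq=147 A_ack=2000 B_seq=2044 B_ack=147
After event 3: A_seq=147 A_ack=2000 B_seq=2060 B_ack=147
After event 4: A_seq=185 A_ack=2000 B_seq=2060 B_ack=185
After event 5: A_seq=326 A_ack=2000 B_seq=2060 B_ack=326
After event 6: A_seq=326 A_ack=2000 B_seq=2239 B_ack=326
After event 7: A_seq=492 A_ack=2000 B_seq=2239 B_ack=492

Answer: 492 2000 2239 492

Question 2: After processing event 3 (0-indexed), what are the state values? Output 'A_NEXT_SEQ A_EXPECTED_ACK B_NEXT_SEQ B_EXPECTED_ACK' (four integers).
After event 0: A_seq=111 A_ack=2000 B_seq=2000 B_ack=111
After event 1: A_seq=147 A_ack=2000 B_seq=2000 B_ack=147
After event 2: A_seq=147 A_ack=2000 B_seq=2044 B_ack=147
After event 3: A_seq=147 A_ack=2000 B_seq=2060 B_ack=147

147 2000 2060 147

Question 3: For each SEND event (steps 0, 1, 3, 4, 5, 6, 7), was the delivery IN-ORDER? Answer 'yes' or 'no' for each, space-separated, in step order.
Answer: yes yes no yes yes no yes

Derivation:
Step 0: SEND seq=100 -> in-order
Step 1: SEND seq=111 -> in-order
Step 3: SEND seq=2044 -> out-of-order
Step 4: SEND seq=147 -> in-order
Step 5: SEND seq=185 -> in-order
Step 6: SEND seq=2060 -> out-of-order
Step 7: SEND seq=326 -> in-order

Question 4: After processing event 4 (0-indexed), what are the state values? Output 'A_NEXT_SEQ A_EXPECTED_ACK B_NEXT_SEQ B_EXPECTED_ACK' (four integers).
After event 0: A_seq=111 A_ack=2000 B_seq=2000 B_ack=111
After event 1: A_seq=147 A_ack=2000 B_seq=2000 B_ack=147
After event 2: A_seq=147 A_ack=2000 B_seq=2044 B_ack=147
After event 3: A_seq=147 A_ack=2000 B_seq=2060 B_ack=147
After event 4: A_seq=185 A_ack=2000 B_seq=2060 B_ack=185

185 2000 2060 185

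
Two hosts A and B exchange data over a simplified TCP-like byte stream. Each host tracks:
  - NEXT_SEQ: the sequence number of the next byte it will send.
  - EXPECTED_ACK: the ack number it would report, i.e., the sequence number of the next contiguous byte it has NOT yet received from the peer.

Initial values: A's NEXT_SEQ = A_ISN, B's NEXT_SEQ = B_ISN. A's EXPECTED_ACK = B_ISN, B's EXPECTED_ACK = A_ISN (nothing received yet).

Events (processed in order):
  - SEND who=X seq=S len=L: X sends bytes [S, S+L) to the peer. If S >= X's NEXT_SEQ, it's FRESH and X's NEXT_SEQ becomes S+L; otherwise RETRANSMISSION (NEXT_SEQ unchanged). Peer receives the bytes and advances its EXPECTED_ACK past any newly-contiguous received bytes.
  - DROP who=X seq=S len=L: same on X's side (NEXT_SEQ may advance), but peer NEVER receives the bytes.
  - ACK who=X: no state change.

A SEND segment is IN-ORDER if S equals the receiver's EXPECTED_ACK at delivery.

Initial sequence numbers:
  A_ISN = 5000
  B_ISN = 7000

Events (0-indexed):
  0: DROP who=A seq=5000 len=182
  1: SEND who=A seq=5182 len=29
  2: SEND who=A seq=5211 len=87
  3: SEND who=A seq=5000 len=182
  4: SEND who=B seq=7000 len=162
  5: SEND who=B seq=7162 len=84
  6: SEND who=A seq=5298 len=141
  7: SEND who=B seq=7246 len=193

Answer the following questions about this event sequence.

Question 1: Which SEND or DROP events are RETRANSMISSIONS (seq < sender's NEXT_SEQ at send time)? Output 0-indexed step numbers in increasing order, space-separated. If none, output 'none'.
Answer: 3

Derivation:
Step 0: DROP seq=5000 -> fresh
Step 1: SEND seq=5182 -> fresh
Step 2: SEND seq=5211 -> fresh
Step 3: SEND seq=5000 -> retransmit
Step 4: SEND seq=7000 -> fresh
Step 5: SEND seq=7162 -> fresh
Step 6: SEND seq=5298 -> fresh
Step 7: SEND seq=7246 -> fresh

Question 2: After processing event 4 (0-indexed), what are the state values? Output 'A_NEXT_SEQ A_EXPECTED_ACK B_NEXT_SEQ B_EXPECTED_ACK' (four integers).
After event 0: A_seq=5182 A_ack=7000 B_seq=7000 B_ack=5000
After event 1: A_seq=5211 A_ack=7000 B_seq=7000 B_ack=5000
After event 2: A_seq=5298 A_ack=7000 B_seq=7000 B_ack=5000
After event 3: A_seq=5298 A_ack=7000 B_seq=7000 B_ack=5298
After event 4: A_seq=5298 A_ack=7162 B_seq=7162 B_ack=5298

5298 7162 7162 5298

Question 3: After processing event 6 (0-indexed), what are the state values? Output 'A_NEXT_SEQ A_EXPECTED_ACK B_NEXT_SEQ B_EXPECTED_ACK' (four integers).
After event 0: A_seq=5182 A_ack=7000 B_seq=7000 B_ack=5000
After event 1: A_seq=5211 A_ack=7000 B_seq=7000 B_ack=5000
After event 2: A_seq=5298 A_ack=7000 B_seq=7000 B_ack=5000
After event 3: A_seq=5298 A_ack=7000 B_seq=7000 B_ack=5298
After event 4: A_seq=5298 A_ack=7162 B_seq=7162 B_ack=5298
After event 5: A_seq=5298 A_ack=7246 B_seq=7246 B_ack=5298
After event 6: A_seq=5439 A_ack=7246 B_seq=7246 B_ack=5439

5439 7246 7246 5439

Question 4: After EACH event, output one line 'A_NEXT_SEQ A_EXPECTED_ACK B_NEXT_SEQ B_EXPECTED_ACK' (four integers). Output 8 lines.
5182 7000 7000 5000
5211 7000 7000 5000
5298 7000 7000 5000
5298 7000 7000 5298
5298 7162 7162 5298
5298 7246 7246 5298
5439 7246 7246 5439
5439 7439 7439 5439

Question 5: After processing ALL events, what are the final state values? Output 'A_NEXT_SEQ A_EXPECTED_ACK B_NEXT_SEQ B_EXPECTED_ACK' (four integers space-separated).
After event 0: A_seq=5182 A_ack=7000 B_seq=7000 B_ack=5000
After event 1: A_seq=5211 A_ack=7000 B_seq=7000 B_ack=5000
After event 2: A_seq=5298 A_ack=7000 B_seq=7000 B_ack=5000
After event 3: A_seq=5298 A_ack=7000 B_seq=7000 B_ack=5298
After event 4: A_seq=5298 A_ack=7162 B_seq=7162 B_ack=5298
After event 5: A_seq=5298 A_ack=7246 B_seq=7246 B_ack=5298
After event 6: A_seq=5439 A_ack=7246 B_seq=7246 B_ack=5439
After event 7: A_seq=5439 A_ack=7439 B_seq=7439 B_ack=5439

Answer: 5439 7439 7439 5439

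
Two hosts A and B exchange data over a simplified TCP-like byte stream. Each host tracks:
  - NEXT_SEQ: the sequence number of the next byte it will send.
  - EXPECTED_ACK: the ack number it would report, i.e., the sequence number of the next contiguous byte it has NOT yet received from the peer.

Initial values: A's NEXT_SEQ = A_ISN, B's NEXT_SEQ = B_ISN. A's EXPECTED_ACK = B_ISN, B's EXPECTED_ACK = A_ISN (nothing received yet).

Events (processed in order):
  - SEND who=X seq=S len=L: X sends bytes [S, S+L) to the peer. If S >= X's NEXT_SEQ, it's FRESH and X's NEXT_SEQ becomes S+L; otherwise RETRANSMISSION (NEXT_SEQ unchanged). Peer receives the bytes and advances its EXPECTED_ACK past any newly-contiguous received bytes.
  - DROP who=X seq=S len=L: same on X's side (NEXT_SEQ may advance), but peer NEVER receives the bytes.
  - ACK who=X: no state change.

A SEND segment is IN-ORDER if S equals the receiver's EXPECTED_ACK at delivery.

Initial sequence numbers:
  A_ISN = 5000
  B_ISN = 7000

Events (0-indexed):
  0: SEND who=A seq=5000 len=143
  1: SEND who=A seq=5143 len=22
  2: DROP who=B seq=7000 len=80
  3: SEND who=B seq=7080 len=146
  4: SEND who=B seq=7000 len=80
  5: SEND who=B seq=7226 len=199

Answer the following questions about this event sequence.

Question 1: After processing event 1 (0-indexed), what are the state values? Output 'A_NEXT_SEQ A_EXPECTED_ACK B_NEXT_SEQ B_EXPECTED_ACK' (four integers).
After event 0: A_seq=5143 A_ack=7000 B_seq=7000 B_ack=5143
After event 1: A_seq=5165 A_ack=7000 B_seq=7000 B_ack=5165

5165 7000 7000 5165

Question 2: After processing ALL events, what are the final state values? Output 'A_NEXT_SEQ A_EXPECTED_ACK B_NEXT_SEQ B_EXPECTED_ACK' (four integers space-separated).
After event 0: A_seq=5143 A_ack=7000 B_seq=7000 B_ack=5143
After event 1: A_seq=5165 A_ack=7000 B_seq=7000 B_ack=5165
After event 2: A_seq=5165 A_ack=7000 B_seq=7080 B_ack=5165
After event 3: A_seq=5165 A_ack=7000 B_seq=7226 B_ack=5165
After event 4: A_seq=5165 A_ack=7226 B_seq=7226 B_ack=5165
After event 5: A_seq=5165 A_ack=7425 B_seq=7425 B_ack=5165

Answer: 5165 7425 7425 5165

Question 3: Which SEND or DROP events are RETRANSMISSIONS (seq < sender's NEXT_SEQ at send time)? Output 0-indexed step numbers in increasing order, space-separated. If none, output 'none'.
Step 0: SEND seq=5000 -> fresh
Step 1: SEND seq=5143 -> fresh
Step 2: DROP seq=7000 -> fresh
Step 3: SEND seq=7080 -> fresh
Step 4: SEND seq=7000 -> retransmit
Step 5: SEND seq=7226 -> fresh

Answer: 4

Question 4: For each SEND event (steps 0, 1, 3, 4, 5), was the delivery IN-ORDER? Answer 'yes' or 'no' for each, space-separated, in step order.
Answer: yes yes no yes yes

Derivation:
Step 0: SEND seq=5000 -> in-order
Step 1: SEND seq=5143 -> in-order
Step 3: SEND seq=7080 -> out-of-order
Step 4: SEND seq=7000 -> in-order
Step 5: SEND seq=7226 -> in-order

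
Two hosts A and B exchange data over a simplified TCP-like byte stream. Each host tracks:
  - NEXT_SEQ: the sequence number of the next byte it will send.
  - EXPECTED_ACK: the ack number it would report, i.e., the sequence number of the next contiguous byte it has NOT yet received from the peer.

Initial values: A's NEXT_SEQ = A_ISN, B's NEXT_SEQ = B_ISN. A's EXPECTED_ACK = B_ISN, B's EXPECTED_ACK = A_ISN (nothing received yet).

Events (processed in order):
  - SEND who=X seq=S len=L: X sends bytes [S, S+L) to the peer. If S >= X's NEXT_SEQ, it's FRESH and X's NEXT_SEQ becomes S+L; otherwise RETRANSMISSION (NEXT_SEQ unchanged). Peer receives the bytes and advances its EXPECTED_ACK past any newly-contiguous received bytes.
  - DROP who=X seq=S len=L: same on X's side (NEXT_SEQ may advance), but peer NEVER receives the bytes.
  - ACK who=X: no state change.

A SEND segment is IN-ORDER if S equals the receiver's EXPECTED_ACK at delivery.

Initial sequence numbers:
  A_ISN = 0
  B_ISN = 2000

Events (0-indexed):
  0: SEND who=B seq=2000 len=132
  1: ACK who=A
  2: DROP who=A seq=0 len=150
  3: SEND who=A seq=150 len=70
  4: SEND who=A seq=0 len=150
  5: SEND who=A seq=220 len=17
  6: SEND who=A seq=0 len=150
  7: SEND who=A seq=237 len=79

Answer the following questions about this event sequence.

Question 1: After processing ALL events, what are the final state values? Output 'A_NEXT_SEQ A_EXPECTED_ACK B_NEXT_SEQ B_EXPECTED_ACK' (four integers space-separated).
Answer: 316 2132 2132 316

Derivation:
After event 0: A_seq=0 A_ack=2132 B_seq=2132 B_ack=0
After event 1: A_seq=0 A_ack=2132 B_seq=2132 B_ack=0
After event 2: A_seq=150 A_ack=2132 B_seq=2132 B_ack=0
After event 3: A_seq=220 A_ack=2132 B_seq=2132 B_ack=0
After event 4: A_seq=220 A_ack=2132 B_seq=2132 B_ack=220
After event 5: A_seq=237 A_ack=2132 B_seq=2132 B_ack=237
After event 6: A_seq=237 A_ack=2132 B_seq=2132 B_ack=237
After event 7: A_seq=316 A_ack=2132 B_seq=2132 B_ack=316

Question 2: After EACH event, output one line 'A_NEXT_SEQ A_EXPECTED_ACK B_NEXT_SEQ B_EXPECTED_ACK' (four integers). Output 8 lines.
0 2132 2132 0
0 2132 2132 0
150 2132 2132 0
220 2132 2132 0
220 2132 2132 220
237 2132 2132 237
237 2132 2132 237
316 2132 2132 316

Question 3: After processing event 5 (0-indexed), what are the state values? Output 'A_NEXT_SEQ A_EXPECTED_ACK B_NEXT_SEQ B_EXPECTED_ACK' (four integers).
After event 0: A_seq=0 A_ack=2132 B_seq=2132 B_ack=0
After event 1: A_seq=0 A_ack=2132 B_seq=2132 B_ack=0
After event 2: A_seq=150 A_ack=2132 B_seq=2132 B_ack=0
After event 3: A_seq=220 A_ack=2132 B_seq=2132 B_ack=0
After event 4: A_seq=220 A_ack=2132 B_seq=2132 B_ack=220
After event 5: A_seq=237 A_ack=2132 B_seq=2132 B_ack=237

237 2132 2132 237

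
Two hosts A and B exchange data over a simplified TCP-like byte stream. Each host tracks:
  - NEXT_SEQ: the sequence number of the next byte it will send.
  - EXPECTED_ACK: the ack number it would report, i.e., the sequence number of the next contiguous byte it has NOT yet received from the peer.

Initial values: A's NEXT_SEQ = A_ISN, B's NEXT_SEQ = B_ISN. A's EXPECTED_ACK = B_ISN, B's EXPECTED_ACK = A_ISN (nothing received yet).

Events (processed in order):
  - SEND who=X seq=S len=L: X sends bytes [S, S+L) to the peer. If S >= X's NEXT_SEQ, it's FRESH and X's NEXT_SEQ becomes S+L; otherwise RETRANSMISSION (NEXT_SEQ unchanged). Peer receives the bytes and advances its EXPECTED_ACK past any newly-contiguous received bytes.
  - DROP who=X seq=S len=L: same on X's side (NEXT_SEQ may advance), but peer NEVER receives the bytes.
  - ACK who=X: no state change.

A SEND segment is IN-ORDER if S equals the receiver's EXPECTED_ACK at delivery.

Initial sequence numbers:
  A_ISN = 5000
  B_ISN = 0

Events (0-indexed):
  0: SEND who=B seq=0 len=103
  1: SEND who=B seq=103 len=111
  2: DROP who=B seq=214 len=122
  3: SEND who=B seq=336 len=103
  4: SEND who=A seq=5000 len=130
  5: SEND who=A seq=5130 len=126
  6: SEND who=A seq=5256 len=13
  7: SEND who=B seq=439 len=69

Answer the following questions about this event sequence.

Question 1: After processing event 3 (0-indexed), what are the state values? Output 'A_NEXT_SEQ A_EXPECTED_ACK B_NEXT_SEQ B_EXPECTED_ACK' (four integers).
After event 0: A_seq=5000 A_ack=103 B_seq=103 B_ack=5000
After event 1: A_seq=5000 A_ack=214 B_seq=214 B_ack=5000
After event 2: A_seq=5000 A_ack=214 B_seq=336 B_ack=5000
After event 3: A_seq=5000 A_ack=214 B_seq=439 B_ack=5000

5000 214 439 5000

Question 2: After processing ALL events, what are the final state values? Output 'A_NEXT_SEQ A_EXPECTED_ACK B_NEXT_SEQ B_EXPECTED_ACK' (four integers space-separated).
Answer: 5269 214 508 5269

Derivation:
After event 0: A_seq=5000 A_ack=103 B_seq=103 B_ack=5000
After event 1: A_seq=5000 A_ack=214 B_seq=214 B_ack=5000
After event 2: A_seq=5000 A_ack=214 B_seq=336 B_ack=5000
After event 3: A_seq=5000 A_ack=214 B_seq=439 B_ack=5000
After event 4: A_seq=5130 A_ack=214 B_seq=439 B_ack=5130
After event 5: A_seq=5256 A_ack=214 B_seq=439 B_ack=5256
After event 6: A_seq=5269 A_ack=214 B_seq=439 B_ack=5269
After event 7: A_seq=5269 A_ack=214 B_seq=508 B_ack=5269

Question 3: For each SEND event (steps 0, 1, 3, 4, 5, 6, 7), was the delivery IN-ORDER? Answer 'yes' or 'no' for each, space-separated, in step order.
Answer: yes yes no yes yes yes no

Derivation:
Step 0: SEND seq=0 -> in-order
Step 1: SEND seq=103 -> in-order
Step 3: SEND seq=336 -> out-of-order
Step 4: SEND seq=5000 -> in-order
Step 5: SEND seq=5130 -> in-order
Step 6: SEND seq=5256 -> in-order
Step 7: SEND seq=439 -> out-of-order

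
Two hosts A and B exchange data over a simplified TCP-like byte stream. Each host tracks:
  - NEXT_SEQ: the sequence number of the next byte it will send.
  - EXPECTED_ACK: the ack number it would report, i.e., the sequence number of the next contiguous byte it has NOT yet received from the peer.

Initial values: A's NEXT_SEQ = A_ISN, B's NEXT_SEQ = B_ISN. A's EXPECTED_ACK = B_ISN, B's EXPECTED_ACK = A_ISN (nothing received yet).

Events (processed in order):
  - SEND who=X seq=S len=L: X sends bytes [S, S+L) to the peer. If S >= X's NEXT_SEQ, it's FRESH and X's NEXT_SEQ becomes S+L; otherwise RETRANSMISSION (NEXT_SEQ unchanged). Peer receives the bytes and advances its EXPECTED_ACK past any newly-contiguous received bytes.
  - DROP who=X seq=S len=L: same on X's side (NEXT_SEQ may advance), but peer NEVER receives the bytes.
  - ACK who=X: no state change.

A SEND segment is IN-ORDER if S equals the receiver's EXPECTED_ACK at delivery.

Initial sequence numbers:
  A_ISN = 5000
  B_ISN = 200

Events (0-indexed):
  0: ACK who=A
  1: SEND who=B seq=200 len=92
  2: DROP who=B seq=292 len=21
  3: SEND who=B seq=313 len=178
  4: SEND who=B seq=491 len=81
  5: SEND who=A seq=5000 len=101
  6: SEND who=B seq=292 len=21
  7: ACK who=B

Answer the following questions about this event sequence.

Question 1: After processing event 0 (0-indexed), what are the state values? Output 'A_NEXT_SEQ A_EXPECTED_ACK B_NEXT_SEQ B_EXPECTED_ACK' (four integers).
After event 0: A_seq=5000 A_ack=200 B_seq=200 B_ack=5000

5000 200 200 5000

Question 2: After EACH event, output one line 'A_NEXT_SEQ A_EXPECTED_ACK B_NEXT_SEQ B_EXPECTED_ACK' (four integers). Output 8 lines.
5000 200 200 5000
5000 292 292 5000
5000 292 313 5000
5000 292 491 5000
5000 292 572 5000
5101 292 572 5101
5101 572 572 5101
5101 572 572 5101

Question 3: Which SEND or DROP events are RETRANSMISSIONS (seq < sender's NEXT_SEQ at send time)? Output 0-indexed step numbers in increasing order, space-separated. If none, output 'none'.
Step 1: SEND seq=200 -> fresh
Step 2: DROP seq=292 -> fresh
Step 3: SEND seq=313 -> fresh
Step 4: SEND seq=491 -> fresh
Step 5: SEND seq=5000 -> fresh
Step 6: SEND seq=292 -> retransmit

Answer: 6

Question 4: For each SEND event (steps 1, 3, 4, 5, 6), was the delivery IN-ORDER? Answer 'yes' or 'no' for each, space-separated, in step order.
Step 1: SEND seq=200 -> in-order
Step 3: SEND seq=313 -> out-of-order
Step 4: SEND seq=491 -> out-of-order
Step 5: SEND seq=5000 -> in-order
Step 6: SEND seq=292 -> in-order

Answer: yes no no yes yes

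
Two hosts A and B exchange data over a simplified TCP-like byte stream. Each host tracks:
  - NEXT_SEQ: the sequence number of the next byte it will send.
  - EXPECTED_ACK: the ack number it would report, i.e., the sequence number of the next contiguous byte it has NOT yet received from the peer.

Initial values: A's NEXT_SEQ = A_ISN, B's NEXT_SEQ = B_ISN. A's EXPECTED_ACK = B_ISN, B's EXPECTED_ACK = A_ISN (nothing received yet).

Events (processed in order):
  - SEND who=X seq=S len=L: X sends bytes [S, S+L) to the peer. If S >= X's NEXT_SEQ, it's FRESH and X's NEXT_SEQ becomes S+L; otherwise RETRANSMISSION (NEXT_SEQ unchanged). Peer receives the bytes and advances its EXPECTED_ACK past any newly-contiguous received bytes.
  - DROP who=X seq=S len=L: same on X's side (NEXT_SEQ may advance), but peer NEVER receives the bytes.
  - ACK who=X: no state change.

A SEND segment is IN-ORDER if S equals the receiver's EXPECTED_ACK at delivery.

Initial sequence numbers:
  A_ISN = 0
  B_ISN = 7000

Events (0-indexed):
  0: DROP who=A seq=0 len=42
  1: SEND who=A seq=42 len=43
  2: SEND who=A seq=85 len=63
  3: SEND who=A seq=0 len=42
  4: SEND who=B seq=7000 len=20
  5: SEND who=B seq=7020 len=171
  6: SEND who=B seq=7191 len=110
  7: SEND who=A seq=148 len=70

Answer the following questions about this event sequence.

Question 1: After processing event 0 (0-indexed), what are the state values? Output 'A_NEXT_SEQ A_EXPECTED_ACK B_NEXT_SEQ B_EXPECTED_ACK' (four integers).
After event 0: A_seq=42 A_ack=7000 B_seq=7000 B_ack=0

42 7000 7000 0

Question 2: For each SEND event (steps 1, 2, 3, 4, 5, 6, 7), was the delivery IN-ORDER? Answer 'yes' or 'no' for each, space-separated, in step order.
Step 1: SEND seq=42 -> out-of-order
Step 2: SEND seq=85 -> out-of-order
Step 3: SEND seq=0 -> in-order
Step 4: SEND seq=7000 -> in-order
Step 5: SEND seq=7020 -> in-order
Step 6: SEND seq=7191 -> in-order
Step 7: SEND seq=148 -> in-order

Answer: no no yes yes yes yes yes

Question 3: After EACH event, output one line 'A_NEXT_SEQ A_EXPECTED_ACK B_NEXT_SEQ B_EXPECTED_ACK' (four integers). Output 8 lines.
42 7000 7000 0
85 7000 7000 0
148 7000 7000 0
148 7000 7000 148
148 7020 7020 148
148 7191 7191 148
148 7301 7301 148
218 7301 7301 218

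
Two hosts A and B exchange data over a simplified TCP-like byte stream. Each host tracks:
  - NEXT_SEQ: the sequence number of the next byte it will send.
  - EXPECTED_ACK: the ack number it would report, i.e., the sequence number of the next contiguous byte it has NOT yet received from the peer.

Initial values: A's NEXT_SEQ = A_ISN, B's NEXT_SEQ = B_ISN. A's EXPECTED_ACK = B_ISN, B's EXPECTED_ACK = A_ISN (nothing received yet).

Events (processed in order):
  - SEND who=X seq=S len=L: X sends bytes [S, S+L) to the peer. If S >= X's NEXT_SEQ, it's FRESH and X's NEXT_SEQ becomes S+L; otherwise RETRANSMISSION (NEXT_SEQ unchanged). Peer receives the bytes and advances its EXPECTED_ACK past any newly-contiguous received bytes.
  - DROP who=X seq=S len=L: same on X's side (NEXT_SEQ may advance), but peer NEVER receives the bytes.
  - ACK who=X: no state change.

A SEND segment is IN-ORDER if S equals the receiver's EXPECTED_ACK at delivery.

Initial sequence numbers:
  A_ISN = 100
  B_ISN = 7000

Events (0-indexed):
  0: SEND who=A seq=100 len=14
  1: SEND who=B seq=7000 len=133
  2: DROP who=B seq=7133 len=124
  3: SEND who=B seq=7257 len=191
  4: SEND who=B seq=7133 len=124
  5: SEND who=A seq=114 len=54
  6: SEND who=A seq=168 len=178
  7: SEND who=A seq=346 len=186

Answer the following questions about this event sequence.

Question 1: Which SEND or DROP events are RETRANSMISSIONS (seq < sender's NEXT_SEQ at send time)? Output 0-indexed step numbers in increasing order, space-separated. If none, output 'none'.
Answer: 4

Derivation:
Step 0: SEND seq=100 -> fresh
Step 1: SEND seq=7000 -> fresh
Step 2: DROP seq=7133 -> fresh
Step 3: SEND seq=7257 -> fresh
Step 4: SEND seq=7133 -> retransmit
Step 5: SEND seq=114 -> fresh
Step 6: SEND seq=168 -> fresh
Step 7: SEND seq=346 -> fresh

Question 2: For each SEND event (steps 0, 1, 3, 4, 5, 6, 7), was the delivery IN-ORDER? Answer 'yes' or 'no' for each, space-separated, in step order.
Answer: yes yes no yes yes yes yes

Derivation:
Step 0: SEND seq=100 -> in-order
Step 1: SEND seq=7000 -> in-order
Step 3: SEND seq=7257 -> out-of-order
Step 4: SEND seq=7133 -> in-order
Step 5: SEND seq=114 -> in-order
Step 6: SEND seq=168 -> in-order
Step 7: SEND seq=346 -> in-order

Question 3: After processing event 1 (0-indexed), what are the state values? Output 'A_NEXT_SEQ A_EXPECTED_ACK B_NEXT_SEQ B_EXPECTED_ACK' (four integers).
After event 0: A_seq=114 A_ack=7000 B_seq=7000 B_ack=114
After event 1: A_seq=114 A_ack=7133 B_seq=7133 B_ack=114

114 7133 7133 114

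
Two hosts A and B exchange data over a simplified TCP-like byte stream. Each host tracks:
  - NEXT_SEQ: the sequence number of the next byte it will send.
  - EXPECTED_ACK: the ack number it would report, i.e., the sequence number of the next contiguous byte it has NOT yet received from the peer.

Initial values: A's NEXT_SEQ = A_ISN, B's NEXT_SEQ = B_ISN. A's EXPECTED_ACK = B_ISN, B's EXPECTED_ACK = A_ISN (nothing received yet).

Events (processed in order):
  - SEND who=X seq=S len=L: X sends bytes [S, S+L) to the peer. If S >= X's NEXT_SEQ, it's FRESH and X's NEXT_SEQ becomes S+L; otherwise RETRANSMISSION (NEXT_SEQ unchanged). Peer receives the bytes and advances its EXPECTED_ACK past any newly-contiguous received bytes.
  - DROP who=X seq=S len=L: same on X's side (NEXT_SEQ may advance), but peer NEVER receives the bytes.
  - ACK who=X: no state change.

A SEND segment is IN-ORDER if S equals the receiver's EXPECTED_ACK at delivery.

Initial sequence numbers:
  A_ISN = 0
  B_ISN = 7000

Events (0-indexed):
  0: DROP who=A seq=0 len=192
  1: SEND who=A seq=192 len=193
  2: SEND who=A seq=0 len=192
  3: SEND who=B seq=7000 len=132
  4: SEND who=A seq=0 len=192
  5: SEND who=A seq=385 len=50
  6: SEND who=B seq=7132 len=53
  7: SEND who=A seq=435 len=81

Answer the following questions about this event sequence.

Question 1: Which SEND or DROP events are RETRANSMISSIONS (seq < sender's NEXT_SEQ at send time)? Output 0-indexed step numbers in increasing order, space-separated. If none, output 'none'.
Answer: 2 4

Derivation:
Step 0: DROP seq=0 -> fresh
Step 1: SEND seq=192 -> fresh
Step 2: SEND seq=0 -> retransmit
Step 3: SEND seq=7000 -> fresh
Step 4: SEND seq=0 -> retransmit
Step 5: SEND seq=385 -> fresh
Step 6: SEND seq=7132 -> fresh
Step 7: SEND seq=435 -> fresh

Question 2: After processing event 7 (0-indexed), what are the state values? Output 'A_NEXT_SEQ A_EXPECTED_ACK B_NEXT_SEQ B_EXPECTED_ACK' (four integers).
After event 0: A_seq=192 A_ack=7000 B_seq=7000 B_ack=0
After event 1: A_seq=385 A_ack=7000 B_seq=7000 B_ack=0
After event 2: A_seq=385 A_ack=7000 B_seq=7000 B_ack=385
After event 3: A_seq=385 A_ack=7132 B_seq=7132 B_ack=385
After event 4: A_seq=385 A_ack=7132 B_seq=7132 B_ack=385
After event 5: A_seq=435 A_ack=7132 B_seq=7132 B_ack=435
After event 6: A_seq=435 A_ack=7185 B_seq=7185 B_ack=435
After event 7: A_seq=516 A_ack=7185 B_seq=7185 B_ack=516

516 7185 7185 516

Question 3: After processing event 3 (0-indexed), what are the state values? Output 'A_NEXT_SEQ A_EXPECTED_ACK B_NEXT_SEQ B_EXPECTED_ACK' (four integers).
After event 0: A_seq=192 A_ack=7000 B_seq=7000 B_ack=0
After event 1: A_seq=385 A_ack=7000 B_seq=7000 B_ack=0
After event 2: A_seq=385 A_ack=7000 B_seq=7000 B_ack=385
After event 3: A_seq=385 A_ack=7132 B_seq=7132 B_ack=385

385 7132 7132 385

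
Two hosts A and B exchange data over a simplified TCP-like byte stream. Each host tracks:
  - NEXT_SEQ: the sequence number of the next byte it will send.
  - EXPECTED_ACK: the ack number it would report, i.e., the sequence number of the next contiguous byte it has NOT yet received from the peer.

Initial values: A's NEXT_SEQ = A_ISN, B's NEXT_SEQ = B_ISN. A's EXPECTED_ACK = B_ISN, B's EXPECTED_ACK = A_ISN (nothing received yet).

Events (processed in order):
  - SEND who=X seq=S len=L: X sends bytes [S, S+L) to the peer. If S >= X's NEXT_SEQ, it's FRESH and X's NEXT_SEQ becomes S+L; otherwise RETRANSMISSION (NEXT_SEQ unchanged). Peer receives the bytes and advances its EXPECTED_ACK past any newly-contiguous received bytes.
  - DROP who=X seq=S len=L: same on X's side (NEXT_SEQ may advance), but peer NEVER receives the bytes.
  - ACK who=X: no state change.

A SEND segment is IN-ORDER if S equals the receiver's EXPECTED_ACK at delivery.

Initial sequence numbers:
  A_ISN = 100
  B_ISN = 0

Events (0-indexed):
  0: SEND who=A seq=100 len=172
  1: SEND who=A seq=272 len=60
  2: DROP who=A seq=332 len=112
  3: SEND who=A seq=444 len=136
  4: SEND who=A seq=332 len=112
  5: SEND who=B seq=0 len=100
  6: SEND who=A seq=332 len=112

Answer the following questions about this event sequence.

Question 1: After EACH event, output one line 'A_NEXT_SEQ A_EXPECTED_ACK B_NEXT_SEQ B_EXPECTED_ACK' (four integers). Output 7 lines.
272 0 0 272
332 0 0 332
444 0 0 332
580 0 0 332
580 0 0 580
580 100 100 580
580 100 100 580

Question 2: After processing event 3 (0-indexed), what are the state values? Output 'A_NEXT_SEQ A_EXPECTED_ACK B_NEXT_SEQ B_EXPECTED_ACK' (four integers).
After event 0: A_seq=272 A_ack=0 B_seq=0 B_ack=272
After event 1: A_seq=332 A_ack=0 B_seq=0 B_ack=332
After event 2: A_seq=444 A_ack=0 B_seq=0 B_ack=332
After event 3: A_seq=580 A_ack=0 B_seq=0 B_ack=332

580 0 0 332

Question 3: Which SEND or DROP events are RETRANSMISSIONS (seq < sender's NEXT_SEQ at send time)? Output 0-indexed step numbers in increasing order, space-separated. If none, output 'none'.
Step 0: SEND seq=100 -> fresh
Step 1: SEND seq=272 -> fresh
Step 2: DROP seq=332 -> fresh
Step 3: SEND seq=444 -> fresh
Step 4: SEND seq=332 -> retransmit
Step 5: SEND seq=0 -> fresh
Step 6: SEND seq=332 -> retransmit

Answer: 4 6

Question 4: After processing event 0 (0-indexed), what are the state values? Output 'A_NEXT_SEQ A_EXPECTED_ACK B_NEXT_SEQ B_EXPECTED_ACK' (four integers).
After event 0: A_seq=272 A_ack=0 B_seq=0 B_ack=272

272 0 0 272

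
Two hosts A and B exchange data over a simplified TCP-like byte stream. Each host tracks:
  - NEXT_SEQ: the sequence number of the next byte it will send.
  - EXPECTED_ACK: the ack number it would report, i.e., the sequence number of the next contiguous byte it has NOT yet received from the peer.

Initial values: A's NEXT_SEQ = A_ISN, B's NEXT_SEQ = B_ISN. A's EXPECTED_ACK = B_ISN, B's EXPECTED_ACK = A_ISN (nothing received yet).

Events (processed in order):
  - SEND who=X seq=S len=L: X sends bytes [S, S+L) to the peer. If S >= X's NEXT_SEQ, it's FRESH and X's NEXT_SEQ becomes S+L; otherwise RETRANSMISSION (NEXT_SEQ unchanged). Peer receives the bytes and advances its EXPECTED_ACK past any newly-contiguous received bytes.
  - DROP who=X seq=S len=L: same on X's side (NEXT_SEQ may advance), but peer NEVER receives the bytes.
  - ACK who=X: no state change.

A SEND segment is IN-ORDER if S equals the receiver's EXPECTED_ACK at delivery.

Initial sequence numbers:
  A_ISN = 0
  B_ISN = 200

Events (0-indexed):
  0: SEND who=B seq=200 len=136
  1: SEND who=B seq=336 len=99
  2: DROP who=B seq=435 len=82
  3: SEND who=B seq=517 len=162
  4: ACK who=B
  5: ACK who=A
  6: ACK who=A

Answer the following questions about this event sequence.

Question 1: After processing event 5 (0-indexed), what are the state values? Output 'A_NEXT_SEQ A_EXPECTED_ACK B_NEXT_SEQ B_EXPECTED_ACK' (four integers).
After event 0: A_seq=0 A_ack=336 B_seq=336 B_ack=0
After event 1: A_seq=0 A_ack=435 B_seq=435 B_ack=0
After event 2: A_seq=0 A_ack=435 B_seq=517 B_ack=0
After event 3: A_seq=0 A_ack=435 B_seq=679 B_ack=0
After event 4: A_seq=0 A_ack=435 B_seq=679 B_ack=0
After event 5: A_seq=0 A_ack=435 B_seq=679 B_ack=0

0 435 679 0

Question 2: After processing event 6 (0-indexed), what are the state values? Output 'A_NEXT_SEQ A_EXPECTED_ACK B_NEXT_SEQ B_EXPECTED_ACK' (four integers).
After event 0: A_seq=0 A_ack=336 B_seq=336 B_ack=0
After event 1: A_seq=0 A_ack=435 B_seq=435 B_ack=0
After event 2: A_seq=0 A_ack=435 B_seq=517 B_ack=0
After event 3: A_seq=0 A_ack=435 B_seq=679 B_ack=0
After event 4: A_seq=0 A_ack=435 B_seq=679 B_ack=0
After event 5: A_seq=0 A_ack=435 B_seq=679 B_ack=0
After event 6: A_seq=0 A_ack=435 B_seq=679 B_ack=0

0 435 679 0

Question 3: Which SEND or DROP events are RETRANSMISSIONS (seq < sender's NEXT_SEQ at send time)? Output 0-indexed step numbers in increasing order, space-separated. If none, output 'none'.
Step 0: SEND seq=200 -> fresh
Step 1: SEND seq=336 -> fresh
Step 2: DROP seq=435 -> fresh
Step 3: SEND seq=517 -> fresh

Answer: none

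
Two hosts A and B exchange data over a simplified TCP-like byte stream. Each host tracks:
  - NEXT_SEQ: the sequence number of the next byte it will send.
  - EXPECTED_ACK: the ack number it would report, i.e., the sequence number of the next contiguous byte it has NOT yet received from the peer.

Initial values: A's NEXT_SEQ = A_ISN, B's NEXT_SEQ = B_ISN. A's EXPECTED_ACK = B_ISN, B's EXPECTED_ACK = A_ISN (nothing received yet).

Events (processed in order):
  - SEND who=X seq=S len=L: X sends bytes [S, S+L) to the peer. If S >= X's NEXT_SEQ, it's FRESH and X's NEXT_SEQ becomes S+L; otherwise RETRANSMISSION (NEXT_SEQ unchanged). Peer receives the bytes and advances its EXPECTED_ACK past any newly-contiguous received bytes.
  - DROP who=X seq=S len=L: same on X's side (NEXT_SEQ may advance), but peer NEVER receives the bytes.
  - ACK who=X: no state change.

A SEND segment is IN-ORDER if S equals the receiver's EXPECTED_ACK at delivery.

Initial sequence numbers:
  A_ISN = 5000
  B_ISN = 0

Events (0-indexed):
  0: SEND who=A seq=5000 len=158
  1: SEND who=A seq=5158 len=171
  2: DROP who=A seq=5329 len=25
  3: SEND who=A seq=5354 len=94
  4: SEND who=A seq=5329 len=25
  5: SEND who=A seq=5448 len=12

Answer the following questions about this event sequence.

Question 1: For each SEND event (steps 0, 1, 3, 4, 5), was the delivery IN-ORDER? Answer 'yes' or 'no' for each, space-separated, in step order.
Step 0: SEND seq=5000 -> in-order
Step 1: SEND seq=5158 -> in-order
Step 3: SEND seq=5354 -> out-of-order
Step 4: SEND seq=5329 -> in-order
Step 5: SEND seq=5448 -> in-order

Answer: yes yes no yes yes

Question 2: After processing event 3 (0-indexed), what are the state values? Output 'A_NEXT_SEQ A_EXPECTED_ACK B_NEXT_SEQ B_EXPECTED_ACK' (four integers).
After event 0: A_seq=5158 A_ack=0 B_seq=0 B_ack=5158
After event 1: A_seq=5329 A_ack=0 B_seq=0 B_ack=5329
After event 2: A_seq=5354 A_ack=0 B_seq=0 B_ack=5329
After event 3: A_seq=5448 A_ack=0 B_seq=0 B_ack=5329

5448 0 0 5329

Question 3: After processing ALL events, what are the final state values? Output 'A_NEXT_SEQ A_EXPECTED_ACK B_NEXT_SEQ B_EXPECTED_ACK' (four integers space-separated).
Answer: 5460 0 0 5460

Derivation:
After event 0: A_seq=5158 A_ack=0 B_seq=0 B_ack=5158
After event 1: A_seq=5329 A_ack=0 B_seq=0 B_ack=5329
After event 2: A_seq=5354 A_ack=0 B_seq=0 B_ack=5329
After event 3: A_seq=5448 A_ack=0 B_seq=0 B_ack=5329
After event 4: A_seq=5448 A_ack=0 B_seq=0 B_ack=5448
After event 5: A_seq=5460 A_ack=0 B_seq=0 B_ack=5460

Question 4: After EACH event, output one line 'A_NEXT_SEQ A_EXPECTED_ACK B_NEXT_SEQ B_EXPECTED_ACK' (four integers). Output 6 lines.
5158 0 0 5158
5329 0 0 5329
5354 0 0 5329
5448 0 0 5329
5448 0 0 5448
5460 0 0 5460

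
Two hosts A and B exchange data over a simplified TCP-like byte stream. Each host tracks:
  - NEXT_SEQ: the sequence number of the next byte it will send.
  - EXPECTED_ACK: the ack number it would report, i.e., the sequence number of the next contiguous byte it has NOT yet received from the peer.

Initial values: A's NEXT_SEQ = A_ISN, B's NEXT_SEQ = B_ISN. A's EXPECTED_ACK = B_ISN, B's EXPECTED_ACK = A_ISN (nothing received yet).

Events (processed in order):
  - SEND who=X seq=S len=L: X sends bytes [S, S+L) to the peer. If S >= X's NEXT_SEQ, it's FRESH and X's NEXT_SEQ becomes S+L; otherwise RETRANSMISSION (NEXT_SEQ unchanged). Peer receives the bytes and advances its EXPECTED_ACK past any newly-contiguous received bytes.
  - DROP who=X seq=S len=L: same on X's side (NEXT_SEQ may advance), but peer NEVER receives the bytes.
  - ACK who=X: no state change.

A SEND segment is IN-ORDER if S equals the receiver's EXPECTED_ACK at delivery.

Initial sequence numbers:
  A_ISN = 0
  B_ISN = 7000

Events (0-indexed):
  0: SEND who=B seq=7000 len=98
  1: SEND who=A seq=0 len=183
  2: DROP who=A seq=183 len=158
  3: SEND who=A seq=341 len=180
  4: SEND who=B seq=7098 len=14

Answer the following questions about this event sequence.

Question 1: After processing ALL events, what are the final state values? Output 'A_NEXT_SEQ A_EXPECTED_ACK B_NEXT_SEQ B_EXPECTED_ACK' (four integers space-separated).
Answer: 521 7112 7112 183

Derivation:
After event 0: A_seq=0 A_ack=7098 B_seq=7098 B_ack=0
After event 1: A_seq=183 A_ack=7098 B_seq=7098 B_ack=183
After event 2: A_seq=341 A_ack=7098 B_seq=7098 B_ack=183
After event 3: A_seq=521 A_ack=7098 B_seq=7098 B_ack=183
After event 4: A_seq=521 A_ack=7112 B_seq=7112 B_ack=183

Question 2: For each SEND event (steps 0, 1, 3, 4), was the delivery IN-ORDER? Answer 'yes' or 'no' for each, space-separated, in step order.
Answer: yes yes no yes

Derivation:
Step 0: SEND seq=7000 -> in-order
Step 1: SEND seq=0 -> in-order
Step 3: SEND seq=341 -> out-of-order
Step 4: SEND seq=7098 -> in-order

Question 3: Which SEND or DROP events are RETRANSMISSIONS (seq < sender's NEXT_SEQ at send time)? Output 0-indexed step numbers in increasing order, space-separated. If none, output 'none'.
Step 0: SEND seq=7000 -> fresh
Step 1: SEND seq=0 -> fresh
Step 2: DROP seq=183 -> fresh
Step 3: SEND seq=341 -> fresh
Step 4: SEND seq=7098 -> fresh

Answer: none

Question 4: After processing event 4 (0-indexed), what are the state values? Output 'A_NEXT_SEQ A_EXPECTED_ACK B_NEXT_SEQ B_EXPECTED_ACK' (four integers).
After event 0: A_seq=0 A_ack=7098 B_seq=7098 B_ack=0
After event 1: A_seq=183 A_ack=7098 B_seq=7098 B_ack=183
After event 2: A_seq=341 A_ack=7098 B_seq=7098 B_ack=183
After event 3: A_seq=521 A_ack=7098 B_seq=7098 B_ack=183
After event 4: A_seq=521 A_ack=7112 B_seq=7112 B_ack=183

521 7112 7112 183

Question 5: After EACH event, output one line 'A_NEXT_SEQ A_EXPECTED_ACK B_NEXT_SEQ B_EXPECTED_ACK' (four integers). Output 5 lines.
0 7098 7098 0
183 7098 7098 183
341 7098 7098 183
521 7098 7098 183
521 7112 7112 183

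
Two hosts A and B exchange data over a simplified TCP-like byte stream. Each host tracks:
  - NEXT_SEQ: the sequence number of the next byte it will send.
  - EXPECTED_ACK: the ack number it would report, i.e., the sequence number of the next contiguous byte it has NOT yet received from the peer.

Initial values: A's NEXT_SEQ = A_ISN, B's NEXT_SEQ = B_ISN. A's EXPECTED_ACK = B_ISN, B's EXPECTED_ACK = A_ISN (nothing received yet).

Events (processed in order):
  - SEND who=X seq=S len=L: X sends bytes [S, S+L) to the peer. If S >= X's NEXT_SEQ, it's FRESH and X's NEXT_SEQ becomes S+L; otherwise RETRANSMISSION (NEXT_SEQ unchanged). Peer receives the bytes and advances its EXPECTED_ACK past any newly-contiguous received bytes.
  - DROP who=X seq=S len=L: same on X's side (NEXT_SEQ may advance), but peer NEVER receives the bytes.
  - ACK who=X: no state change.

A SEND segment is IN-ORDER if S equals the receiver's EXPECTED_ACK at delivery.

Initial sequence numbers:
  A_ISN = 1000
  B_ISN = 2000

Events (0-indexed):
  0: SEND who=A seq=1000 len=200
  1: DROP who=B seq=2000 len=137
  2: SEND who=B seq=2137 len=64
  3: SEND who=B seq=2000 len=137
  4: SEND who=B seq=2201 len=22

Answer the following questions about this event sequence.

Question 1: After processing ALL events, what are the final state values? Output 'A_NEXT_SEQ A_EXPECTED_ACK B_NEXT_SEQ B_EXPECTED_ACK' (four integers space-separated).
Answer: 1200 2223 2223 1200

Derivation:
After event 0: A_seq=1200 A_ack=2000 B_seq=2000 B_ack=1200
After event 1: A_seq=1200 A_ack=2000 B_seq=2137 B_ack=1200
After event 2: A_seq=1200 A_ack=2000 B_seq=2201 B_ack=1200
After event 3: A_seq=1200 A_ack=2201 B_seq=2201 B_ack=1200
After event 4: A_seq=1200 A_ack=2223 B_seq=2223 B_ack=1200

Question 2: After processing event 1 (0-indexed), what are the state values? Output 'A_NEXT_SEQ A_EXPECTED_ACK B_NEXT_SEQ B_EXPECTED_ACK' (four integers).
After event 0: A_seq=1200 A_ack=2000 B_seq=2000 B_ack=1200
After event 1: A_seq=1200 A_ack=2000 B_seq=2137 B_ack=1200

1200 2000 2137 1200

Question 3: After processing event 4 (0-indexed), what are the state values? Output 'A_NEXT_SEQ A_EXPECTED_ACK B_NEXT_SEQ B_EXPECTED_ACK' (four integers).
After event 0: A_seq=1200 A_ack=2000 B_seq=2000 B_ack=1200
After event 1: A_seq=1200 A_ack=2000 B_seq=2137 B_ack=1200
After event 2: A_seq=1200 A_ack=2000 B_seq=2201 B_ack=1200
After event 3: A_seq=1200 A_ack=2201 B_seq=2201 B_ack=1200
After event 4: A_seq=1200 A_ack=2223 B_seq=2223 B_ack=1200

1200 2223 2223 1200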